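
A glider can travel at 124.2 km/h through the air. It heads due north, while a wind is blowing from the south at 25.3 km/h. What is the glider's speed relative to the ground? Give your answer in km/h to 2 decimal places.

149.50 km/h

Taking east as x and north as y: velocity relative to the air = (0.000, 124.200) km/h; the air relative to ground = (0.000, 25.300) km/h.
Velocity relative to ground = (0.000, 124.200) + (0.000, 25.300) = (0.000, 149.500) km/h.
Speed = |(0.000, 149.500)| = 149.500 km/h.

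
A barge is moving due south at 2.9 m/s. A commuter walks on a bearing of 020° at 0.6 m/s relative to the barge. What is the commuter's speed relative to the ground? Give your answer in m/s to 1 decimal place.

Taking east as x and north as y: barge velocity = (0.000, -2.900) m/s; commuter velocity relative to barge = (0.205, 0.564) m/s.
Velocity relative to ground = (0.000, -2.900) + (0.205, 0.564) = (0.205, -2.336) m/s.
Speed = |(0.205, -2.336)| = 2.345 m/s.

2.3 m/s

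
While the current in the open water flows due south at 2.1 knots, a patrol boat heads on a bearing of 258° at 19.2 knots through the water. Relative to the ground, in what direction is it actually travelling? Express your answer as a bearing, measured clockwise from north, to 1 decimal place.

252.0°

Taking east as x and north as y: velocity relative to the water = (-18.780, -3.992) knots; the water relative to ground = (0.000, -2.100) knots.
Velocity relative to ground = (-18.780, -3.992) + (0.000, -2.100) = (-18.780, -6.092) knots.
Bearing = atan2(-18.78, -6.09) = 252.03° clockwise from north.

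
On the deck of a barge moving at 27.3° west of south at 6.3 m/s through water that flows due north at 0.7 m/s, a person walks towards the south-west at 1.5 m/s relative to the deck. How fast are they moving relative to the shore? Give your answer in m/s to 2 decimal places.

In east/north components (m/s): person relative to barge = (-1.061, -1.061); barge relative to water = (-2.889, -5.598); water relative to ground = (0.000, 0.700).
Sum = (-3.950, -5.959) m/s.
Speed = |(-3.950, -5.959)| = 7.149 m/s.

7.15 m/s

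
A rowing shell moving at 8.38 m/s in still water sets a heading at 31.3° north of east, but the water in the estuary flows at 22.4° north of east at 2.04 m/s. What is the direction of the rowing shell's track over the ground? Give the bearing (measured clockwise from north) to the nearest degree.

060°

Taking east as x and north as y: velocity relative to the water = (7.160, 4.354) m/s; the water relative to ground = (1.886, 0.777) m/s.
Velocity relative to ground = (7.160, 4.354) + (1.886, 0.777) = (9.046, 5.131) m/s.
Bearing = atan2(9.05, 5.13) = 60.44° clockwise from north.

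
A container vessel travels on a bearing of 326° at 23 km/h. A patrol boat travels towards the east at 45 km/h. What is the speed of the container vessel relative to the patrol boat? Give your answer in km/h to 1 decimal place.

Taking east as x and north as y: container vessel velocity = (-12.861, 19.068) km/h; patrol boat velocity = (45.000, 0.000) km/h.
Velocity of container vessel relative to patrol boat = (-12.861, 19.068) − (45.000, 0.000) = (-57.861, 19.068) km/h.
Magnitude = |(-57.861, 19.068)| = 60.922 km/h.

60.9 km/h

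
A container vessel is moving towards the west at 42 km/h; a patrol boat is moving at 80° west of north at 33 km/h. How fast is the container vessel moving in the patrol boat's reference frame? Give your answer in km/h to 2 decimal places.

Taking east as x and north as y: container vessel velocity = (-42.000, 0.000) km/h; patrol boat velocity = (-32.499, 5.730) km/h.
Velocity of container vessel relative to patrol boat = (-42.000, 0.000) − (-32.499, 5.730) = (-9.501, -5.730) km/h.
Magnitude = |(-9.501, -5.730)| = 11.096 km/h.

11.10 km/h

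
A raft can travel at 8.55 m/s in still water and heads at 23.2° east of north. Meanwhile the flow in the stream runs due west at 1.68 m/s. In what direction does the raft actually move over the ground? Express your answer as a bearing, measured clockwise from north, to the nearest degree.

012°

Taking east as x and north as y: velocity relative to the water = (3.368, 7.859) m/s; the water relative to ground = (-1.680, 0.000) m/s.
Velocity relative to ground = (3.368, 7.859) + (-1.680, 0.000) = (1.688, 7.859) m/s.
Bearing = atan2(1.69, 7.86) = 12.12° clockwise from north.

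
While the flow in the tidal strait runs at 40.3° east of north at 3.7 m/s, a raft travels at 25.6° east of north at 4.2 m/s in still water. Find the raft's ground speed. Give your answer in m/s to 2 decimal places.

7.84 m/s

Taking east as x and north as y: velocity relative to the water = (1.815, 3.788) m/s; the water relative to ground = (2.393, 2.822) m/s.
Velocity relative to ground = (1.815, 3.788) + (2.393, 2.822) = (4.208, 6.610) m/s.
Speed = |(4.208, 6.610)| = 7.835 m/s.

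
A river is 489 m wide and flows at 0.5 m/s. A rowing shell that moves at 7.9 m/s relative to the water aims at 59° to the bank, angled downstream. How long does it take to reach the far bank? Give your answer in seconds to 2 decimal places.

The component of the rowing shell's velocity perpendicular to the bank is 7.9 × sin 59° = 6.772 m/s.
Only the cross-stream component determines the crossing time; the current contributes nothing perpendicular to the bank.
Time = 489 / 6.772 = 72.213 s.

72.21 s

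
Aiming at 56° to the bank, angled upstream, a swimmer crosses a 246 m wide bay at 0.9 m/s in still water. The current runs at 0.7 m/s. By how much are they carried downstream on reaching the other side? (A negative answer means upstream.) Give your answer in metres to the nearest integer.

Perpendicular speed = 0.746 m/s; crossing time = 246 / 0.746 = 329.700 s.
Net downstream speed = 0.197 m/s.
Drift = 0.197 × 329.700 = 64.861 m (downstream).

65 m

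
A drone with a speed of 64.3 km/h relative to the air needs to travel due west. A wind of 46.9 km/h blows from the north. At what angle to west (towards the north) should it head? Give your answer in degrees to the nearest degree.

The wind pushes perpendicular to the desired track; the heading must have a component into the wind equal to 46.9 km/h: 64.3 sin θ = 46.9.
sin θ = 0.7294, so θ = 46.836°.

47°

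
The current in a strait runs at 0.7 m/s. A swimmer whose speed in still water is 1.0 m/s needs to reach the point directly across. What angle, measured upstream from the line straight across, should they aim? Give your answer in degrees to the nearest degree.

To cancel the current, the upstream component of the swimmer's velocity must equal the flow: 1.0 sin θ = 0.7.
sin θ = 0.7 / 1.0 = 0.7000.
θ = arcsin(0.7000) = 44.427°.

44°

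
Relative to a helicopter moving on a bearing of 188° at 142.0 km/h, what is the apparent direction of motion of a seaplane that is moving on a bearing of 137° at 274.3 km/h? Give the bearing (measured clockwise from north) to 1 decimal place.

Taking east as x and north as y: seaplane velocity = (187.072, -200.610) km/h; helicopter velocity = (-19.763, -140.618) km/h.
Velocity of seaplane relative to helicopter = (187.072, -200.610) − (-19.763, -140.618) = (206.835, -59.992) km/h.
Bearing = atan2(206.83, -59.99) = 106.17° clockwise from north.

106.2°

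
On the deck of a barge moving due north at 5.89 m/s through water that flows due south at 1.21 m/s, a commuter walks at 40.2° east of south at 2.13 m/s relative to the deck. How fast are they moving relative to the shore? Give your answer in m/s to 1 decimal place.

3.3 m/s

In east/north components (m/s): commuter relative to barge = (1.375, -1.627); barge relative to water = (0.000, 5.890); water relative to ground = (0.000, -1.210).
Sum = (1.375, 3.053) m/s.
Speed = |(1.375, 3.053)| = 3.348 m/s.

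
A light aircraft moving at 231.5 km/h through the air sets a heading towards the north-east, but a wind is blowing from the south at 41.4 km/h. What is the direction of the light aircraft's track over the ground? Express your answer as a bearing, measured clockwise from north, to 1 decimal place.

038.6°

Taking east as x and north as y: velocity relative to the air = (163.695, 163.695) km/h; the air relative to ground = (0.000, 41.400) km/h.
Velocity relative to ground = (163.695, 163.695) + (0.000, 41.400) = (163.695, 205.095) km/h.
Bearing = atan2(163.70, 205.10) = 38.59° clockwise from north.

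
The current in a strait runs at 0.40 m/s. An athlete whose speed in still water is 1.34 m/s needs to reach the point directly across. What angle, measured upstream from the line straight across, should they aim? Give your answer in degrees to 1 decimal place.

To cancel the current, the upstream component of the athlete's velocity must equal the flow: 1.34 sin θ = 0.40.
sin θ = 0.40 / 1.34 = 0.2985.
θ = arcsin(0.2985) = 17.368°.

17.4°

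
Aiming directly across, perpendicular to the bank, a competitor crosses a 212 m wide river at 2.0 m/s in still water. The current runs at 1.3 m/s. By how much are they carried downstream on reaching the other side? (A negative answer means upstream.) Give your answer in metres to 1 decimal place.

137.8 m

Perpendicular speed = 2.000 m/s; crossing time = 212 / 2.000 = 106.000 s.
Net downstream speed = 1.300 m/s.
Drift = 1.300 × 106.000 = 137.800 m (downstream).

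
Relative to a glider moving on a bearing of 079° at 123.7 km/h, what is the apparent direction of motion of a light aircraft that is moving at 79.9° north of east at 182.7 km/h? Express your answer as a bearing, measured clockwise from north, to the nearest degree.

330°

Taking east as x and north as y: light aircraft velocity = (32.040, 179.869) km/h; glider velocity = (121.427, 23.603) km/h.
Velocity of light aircraft relative to glider = (32.040, 179.869) − (121.427, 23.603) = (-89.388, 156.266) km/h.
Bearing = atan2(-89.39, 156.27) = 330.23° clockwise from north.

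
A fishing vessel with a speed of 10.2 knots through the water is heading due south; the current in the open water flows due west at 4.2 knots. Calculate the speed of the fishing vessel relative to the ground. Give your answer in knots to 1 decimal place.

11.0 knots

Taking east as x and north as y: velocity relative to the water = (0.000, -10.200) knots; the water relative to ground = (-4.200, 0.000) knots.
Velocity relative to ground = (0.000, -10.200) + (-4.200, 0.000) = (-4.200, -10.200) knots.
Speed = |(-4.200, -10.200)| = 11.031 knots.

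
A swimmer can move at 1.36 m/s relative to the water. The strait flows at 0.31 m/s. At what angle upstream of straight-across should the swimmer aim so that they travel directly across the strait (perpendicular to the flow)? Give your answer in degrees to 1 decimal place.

13.2°

To cancel the current, the upstream component of the swimmer's velocity must equal the flow: 1.36 sin θ = 0.31.
sin θ = 0.31 / 1.36 = 0.2279.
θ = arcsin(0.2279) = 13.176°.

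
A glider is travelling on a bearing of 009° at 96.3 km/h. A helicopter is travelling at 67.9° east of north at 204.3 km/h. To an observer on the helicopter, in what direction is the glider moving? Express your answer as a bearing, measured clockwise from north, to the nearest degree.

Taking east as x and north as y: glider velocity = (15.065, 95.114) km/h; helicopter velocity = (189.290, 76.863) km/h.
Velocity of glider relative to helicopter = (15.065, 95.114) − (189.290, 76.863) = (-174.225, 18.252) km/h.
Bearing = atan2(-174.23, 18.25) = 275.98° clockwise from north.

276°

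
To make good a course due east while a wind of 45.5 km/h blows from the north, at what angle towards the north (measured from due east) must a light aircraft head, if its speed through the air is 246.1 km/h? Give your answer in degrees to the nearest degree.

11°

The wind pushes perpendicular to the desired track; the heading must have a component into the wind equal to 45.5 km/h: 246.1 sin θ = 45.5.
sin θ = 0.1849, so θ = 10.654°.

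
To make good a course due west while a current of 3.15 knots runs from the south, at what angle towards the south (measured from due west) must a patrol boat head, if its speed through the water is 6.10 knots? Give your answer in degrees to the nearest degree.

31°

The current pushes perpendicular to the desired track; the heading must have a component into the current equal to 3.15 knots: 6.10 sin θ = 3.15.
sin θ = 0.5164, so θ = 31.091°.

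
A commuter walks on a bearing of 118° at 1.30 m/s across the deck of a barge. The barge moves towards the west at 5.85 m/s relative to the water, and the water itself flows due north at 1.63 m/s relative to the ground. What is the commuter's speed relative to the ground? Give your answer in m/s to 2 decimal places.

In east/north components (m/s): commuter relative to barge = (1.148, -0.610); barge relative to water = (-5.850, 0.000); water relative to ground = (0.000, 1.630).
Sum = (-4.702, 1.020) m/s.
Speed = |(-4.702, 1.020)| = 4.811 m/s.

4.81 m/s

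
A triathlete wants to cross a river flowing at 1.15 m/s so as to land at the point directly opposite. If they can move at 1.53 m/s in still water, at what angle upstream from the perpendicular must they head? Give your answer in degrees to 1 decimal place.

To cancel the current, the upstream component of the triathlete's velocity must equal the flow: 1.53 sin θ = 1.15.
sin θ = 1.15 / 1.53 = 0.7516.
θ = arcsin(0.7516) = 48.732°.

48.7°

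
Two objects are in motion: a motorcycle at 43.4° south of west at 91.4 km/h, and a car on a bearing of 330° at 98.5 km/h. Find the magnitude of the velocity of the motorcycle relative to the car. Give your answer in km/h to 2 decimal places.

Taking east as x and north as y: motorcycle velocity = (-66.409, -62.800) km/h; car velocity = (-49.250, 85.304) km/h.
Velocity of motorcycle relative to car = (-66.409, -62.800) − (-49.250, 85.304) = (-17.159, -148.103) km/h.
Magnitude = |(-17.159, -148.103)| = 149.094 km/h.

149.09 km/h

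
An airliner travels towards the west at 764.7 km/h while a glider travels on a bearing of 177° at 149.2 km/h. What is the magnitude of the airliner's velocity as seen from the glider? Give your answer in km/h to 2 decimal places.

Taking east as x and north as y: airliner velocity = (-764.700, 0.000) km/h; glider velocity = (7.809, -148.996) km/h.
Velocity of airliner relative to glider = (-764.700, 0.000) − (7.809, -148.996) = (-772.509, 148.996) km/h.
Magnitude = |(-772.509, 148.996)| = 786.746 km/h.

786.75 km/h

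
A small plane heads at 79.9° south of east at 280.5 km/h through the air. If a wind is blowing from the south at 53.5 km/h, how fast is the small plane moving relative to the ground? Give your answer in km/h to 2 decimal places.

228.02 km/h

Taking east as x and north as y: velocity relative to the air = (49.190, -276.153) km/h; the air relative to ground = (0.000, 53.500) km/h.
Velocity relative to ground = (49.190, -276.153) + (0.000, 53.500) = (49.190, -222.653) km/h.
Speed = |(49.190, -222.653)| = 228.022 km/h.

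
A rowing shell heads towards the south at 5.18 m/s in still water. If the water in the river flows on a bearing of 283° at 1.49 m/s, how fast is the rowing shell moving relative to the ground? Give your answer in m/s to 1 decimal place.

Taking east as x and north as y: velocity relative to the water = (0.000, -5.180) m/s; the water relative to ground = (-1.452, 0.335) m/s.
Velocity relative to ground = (0.000, -5.180) + (-1.452, 0.335) = (-1.452, -4.845) m/s.
Speed = |(-1.452, -4.845)| = 5.058 m/s.

5.1 m/s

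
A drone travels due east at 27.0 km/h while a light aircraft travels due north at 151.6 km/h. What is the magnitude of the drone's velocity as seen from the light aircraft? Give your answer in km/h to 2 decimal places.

Taking east as x and north as y: drone velocity = (27.000, 0.000) km/h; light aircraft velocity = (0.000, 151.600) km/h.
Velocity of drone relative to light aircraft = (27.000, 0.000) − (0.000, 151.600) = (27.000, -151.600) km/h.
Magnitude = |(27.000, -151.600)| = 153.986 km/h.

153.99 km/h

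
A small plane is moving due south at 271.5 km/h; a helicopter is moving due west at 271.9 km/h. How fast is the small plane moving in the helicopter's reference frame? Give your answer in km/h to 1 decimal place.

384.2 km/h

Taking east as x and north as y: small plane velocity = (0.000, -271.500) km/h; helicopter velocity = (-271.900, 0.000) km/h.
Velocity of small plane relative to helicopter = (0.000, -271.500) − (-271.900, 0.000) = (271.900, -271.500) km/h.
Magnitude = |(271.900, -271.500)| = 384.242 km/h.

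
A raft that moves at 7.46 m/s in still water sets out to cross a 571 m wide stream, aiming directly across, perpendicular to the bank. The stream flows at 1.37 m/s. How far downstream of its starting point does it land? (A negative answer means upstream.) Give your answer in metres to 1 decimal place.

104.9 m

Perpendicular speed = 7.460 m/s; crossing time = 571 / 7.460 = 76.542 s.
Net downstream speed = 1.370 m/s.
Drift = 1.370 × 76.542 = 104.862 m (downstream).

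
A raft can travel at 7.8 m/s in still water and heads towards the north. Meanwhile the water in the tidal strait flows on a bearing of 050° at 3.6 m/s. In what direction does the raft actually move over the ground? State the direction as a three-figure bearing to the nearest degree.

Taking east as x and north as y: velocity relative to the water = (0.000, 7.800) m/s; the water relative to ground = (2.758, 2.314) m/s.
Velocity relative to ground = (0.000, 7.800) + (2.758, 2.314) = (2.758, 10.114) m/s.
Bearing = atan2(2.76, 10.11) = 15.25° clockwise from north.

015°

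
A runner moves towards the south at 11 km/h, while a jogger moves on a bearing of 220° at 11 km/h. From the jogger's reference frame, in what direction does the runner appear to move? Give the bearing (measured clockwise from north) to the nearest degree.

Taking east as x and north as y: runner velocity = (0.000, -11.000) km/h; jogger velocity = (-7.071, -8.426) km/h.
Velocity of runner relative to jogger = (0.000, -11.000) − (-7.071, -8.426) = (7.071, -2.574) km/h.
Bearing = atan2(7.07, -2.57) = 110.00° clockwise from north.

110°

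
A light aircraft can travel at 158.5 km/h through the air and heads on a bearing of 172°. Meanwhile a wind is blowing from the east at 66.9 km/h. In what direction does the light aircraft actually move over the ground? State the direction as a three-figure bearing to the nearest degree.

196°

Taking east as x and north as y: velocity relative to the air = (22.059, -156.957) km/h; the air relative to ground = (-66.900, 0.000) km/h.
Velocity relative to ground = (22.059, -156.957) + (-66.900, 0.000) = (-44.841, -156.957) km/h.
Bearing = atan2(-44.84, -156.96) = 195.94° clockwise from north.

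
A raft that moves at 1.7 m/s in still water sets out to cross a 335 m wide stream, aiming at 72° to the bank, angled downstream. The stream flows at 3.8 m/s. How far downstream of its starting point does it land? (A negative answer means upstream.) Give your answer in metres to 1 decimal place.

896.2 m

Perpendicular speed = 1.617 m/s; crossing time = 335 / 1.617 = 207.200 s.
Net downstream speed = 4.325 m/s.
Drift = 4.325 × 207.200 = 896.208 m (downstream).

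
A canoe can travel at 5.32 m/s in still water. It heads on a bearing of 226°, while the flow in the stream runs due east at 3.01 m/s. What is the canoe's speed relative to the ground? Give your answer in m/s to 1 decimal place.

3.8 m/s

Taking east as x and north as y: velocity relative to the water = (-3.827, -3.696) m/s; the water relative to ground = (3.010, 0.000) m/s.
Velocity relative to ground = (-3.827, -3.696) + (3.010, 0.000) = (-0.817, -3.696) m/s.
Speed = |(-0.817, -3.696)| = 3.785 m/s.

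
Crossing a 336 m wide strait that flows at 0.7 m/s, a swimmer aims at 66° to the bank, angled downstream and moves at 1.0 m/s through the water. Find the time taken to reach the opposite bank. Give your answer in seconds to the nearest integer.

The component of the swimmer's velocity perpendicular to the bank is 1.0 × sin 66° = 0.914 m/s.
The current is parallel to the bank, so it does not affect the crossing time.
Time = 336 / 0.914 = 367.798 s.

368 s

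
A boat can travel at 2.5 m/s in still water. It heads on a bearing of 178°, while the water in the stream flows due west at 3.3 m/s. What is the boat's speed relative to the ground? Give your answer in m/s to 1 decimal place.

Taking east as x and north as y: velocity relative to the water = (0.087, -2.498) m/s; the water relative to ground = (-3.300, 0.000) m/s.
Velocity relative to ground = (0.087, -2.498) + (-3.300, 0.000) = (-3.213, -2.498) m/s.
Speed = |(-3.213, -2.498)| = 4.070 m/s.

4.1 m/s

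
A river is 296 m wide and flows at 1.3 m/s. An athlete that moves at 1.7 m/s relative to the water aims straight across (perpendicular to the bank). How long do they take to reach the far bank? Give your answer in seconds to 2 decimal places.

The component of the athlete's velocity perpendicular to the bank is 1.7 m/s.
Only the cross-stream component determines the crossing time; the current contributes nothing perpendicular to the bank.
Time = 296 / 1.700 = 174.118 s.

174.12 s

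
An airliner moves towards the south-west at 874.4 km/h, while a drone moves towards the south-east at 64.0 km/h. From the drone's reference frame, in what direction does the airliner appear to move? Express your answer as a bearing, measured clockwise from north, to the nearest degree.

Taking east as x and north as y: airliner velocity = (-618.294, -618.294) km/h; drone velocity = (45.255, -45.255) km/h.
Velocity of airliner relative to drone = (-618.294, -618.294) − (45.255, -45.255) = (-663.549, -573.039) km/h.
Bearing = atan2(-663.55, -573.04) = 229.19° clockwise from north.

229°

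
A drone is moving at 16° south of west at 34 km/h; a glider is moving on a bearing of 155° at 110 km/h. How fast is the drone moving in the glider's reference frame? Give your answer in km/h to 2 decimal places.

120.11 km/h

Taking east as x and north as y: drone velocity = (-32.683, -9.372) km/h; glider velocity = (46.488, -99.694) km/h.
Velocity of drone relative to glider = (-32.683, -9.372) − (46.488, -99.694) = (-79.171, 90.322) km/h.
Magnitude = |(-79.171, 90.322)| = 120.109 km/h.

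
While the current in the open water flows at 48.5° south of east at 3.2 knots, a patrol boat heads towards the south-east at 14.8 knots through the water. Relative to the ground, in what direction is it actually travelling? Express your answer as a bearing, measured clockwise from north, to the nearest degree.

Taking east as x and north as y: velocity relative to the water = (10.465, -10.465) knots; the water relative to ground = (2.120, -2.397) knots.
Velocity relative to ground = (10.465, -10.465) + (2.120, -2.397) = (12.586, -12.862) knots.
Bearing = atan2(12.59, -12.86) = 135.62° clockwise from north.

136°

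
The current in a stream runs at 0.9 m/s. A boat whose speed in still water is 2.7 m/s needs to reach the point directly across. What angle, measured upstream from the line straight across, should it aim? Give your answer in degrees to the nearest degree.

To cancel the current, the upstream component of the boat's velocity must equal the flow: 2.7 sin θ = 0.9.
sin θ = 0.9 / 2.7 = 0.3333.
θ = arcsin(0.3333) = 19.471°.

19°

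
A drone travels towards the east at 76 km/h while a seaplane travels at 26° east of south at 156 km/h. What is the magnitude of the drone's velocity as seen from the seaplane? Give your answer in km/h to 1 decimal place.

140.4 km/h

Taking east as x and north as y: drone velocity = (76.000, 0.000) km/h; seaplane velocity = (68.386, -140.212) km/h.
Velocity of drone relative to seaplane = (76.000, 0.000) − (68.386, -140.212) = (7.614, 140.212) km/h.
Magnitude = |(7.614, 140.212)| = 140.418 km/h.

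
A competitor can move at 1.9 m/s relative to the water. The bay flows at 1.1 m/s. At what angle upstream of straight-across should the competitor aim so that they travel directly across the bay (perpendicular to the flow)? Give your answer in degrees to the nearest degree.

To cancel the current, the upstream component of the competitor's velocity must equal the flow: 1.9 sin θ = 1.1.
sin θ = 1.1 / 1.9 = 0.5789.
θ = arcsin(0.5789) = 35.377°.

35°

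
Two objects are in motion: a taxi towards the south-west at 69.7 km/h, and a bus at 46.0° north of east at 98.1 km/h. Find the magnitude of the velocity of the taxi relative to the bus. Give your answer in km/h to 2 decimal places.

Taking east as x and north as y: taxi velocity = (-49.285, -49.285) km/h; bus velocity = (68.146, 70.567) km/h.
Velocity of taxi relative to bus = (-49.285, -49.285) − (68.146, 70.567) = (-117.431, -119.853) km/h.
Magnitude = |(-117.431, -119.853)| = 167.794 km/h.

167.79 km/h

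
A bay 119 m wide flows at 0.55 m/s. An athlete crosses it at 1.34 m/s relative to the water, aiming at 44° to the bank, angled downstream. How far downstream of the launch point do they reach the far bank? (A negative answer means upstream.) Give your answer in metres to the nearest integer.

Perpendicular speed = 0.931 m/s; crossing time = 119 / 0.931 = 127.841 s.
Net downstream speed = 1.514 m/s.
Drift = 1.514 × 127.841 = 193.541 m (downstream).

194 m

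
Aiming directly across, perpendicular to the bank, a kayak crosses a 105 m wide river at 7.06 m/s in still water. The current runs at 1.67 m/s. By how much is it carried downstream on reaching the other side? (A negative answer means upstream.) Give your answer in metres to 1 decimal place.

24.8 m

Perpendicular speed = 7.060 m/s; crossing time = 105 / 7.060 = 14.873 s.
Net downstream speed = 1.670 m/s.
Drift = 1.670 × 14.873 = 24.837 m (downstream).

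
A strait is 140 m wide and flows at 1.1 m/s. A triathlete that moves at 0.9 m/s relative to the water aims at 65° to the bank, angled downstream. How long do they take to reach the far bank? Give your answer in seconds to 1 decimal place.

The component of the triathlete's velocity perpendicular to the bank is 0.9 × sin 65° = 0.816 m/s.
The current is parallel to the bank, so it does not affect the crossing time.
Time = 140 / 0.816 = 171.637 s.

171.6 s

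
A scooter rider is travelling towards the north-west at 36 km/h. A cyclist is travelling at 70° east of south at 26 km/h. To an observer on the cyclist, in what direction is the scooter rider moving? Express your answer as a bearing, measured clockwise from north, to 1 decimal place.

Taking east as x and north as y: scooter rider velocity = (-25.456, 25.456) km/h; cyclist velocity = (24.432, -8.893) km/h.
Velocity of scooter rider relative to cyclist = (-25.456, 25.456) − (24.432, -8.893) = (-49.888, 34.348) km/h.
Bearing = atan2(-49.89, 34.35) = 304.55° clockwise from north.

304.5°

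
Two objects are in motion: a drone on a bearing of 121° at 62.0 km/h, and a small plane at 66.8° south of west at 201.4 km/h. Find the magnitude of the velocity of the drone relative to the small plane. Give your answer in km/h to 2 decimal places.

202.53 km/h

Taking east as x and north as y: drone velocity = (53.144, -31.932) km/h; small plane velocity = (-79.340, -185.114) km/h.
Velocity of drone relative to small plane = (53.144, -31.932) − (-79.340, -185.114) = (132.484, 153.181) km/h.
Magnitude = |(132.484, 153.181)| = 202.526 km/h.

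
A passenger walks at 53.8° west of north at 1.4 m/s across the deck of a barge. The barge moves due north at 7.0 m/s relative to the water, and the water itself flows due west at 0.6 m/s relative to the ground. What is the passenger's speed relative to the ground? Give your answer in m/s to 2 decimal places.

8.02 m/s

In east/north components (m/s): passenger relative to barge = (-1.130, 0.827); barge relative to water = (0.000, 7.000); water relative to ground = (-0.600, 0.000).
Sum = (-1.730, 7.827) m/s.
Speed = |(-1.730, 7.827)| = 8.016 m/s.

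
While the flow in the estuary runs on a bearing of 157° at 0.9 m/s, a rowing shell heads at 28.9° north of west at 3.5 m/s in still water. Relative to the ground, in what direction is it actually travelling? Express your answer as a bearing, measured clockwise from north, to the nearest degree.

Taking east as x and north as y: velocity relative to the water = (-3.064, 1.691) m/s; the water relative to ground = (0.352, -0.828) m/s.
Velocity relative to ground = (-3.064, 1.691) + (0.352, -0.828) = (-2.712, 0.863) m/s.
Bearing = atan2(-2.71, 0.86) = 287.65° clockwise from north.

288°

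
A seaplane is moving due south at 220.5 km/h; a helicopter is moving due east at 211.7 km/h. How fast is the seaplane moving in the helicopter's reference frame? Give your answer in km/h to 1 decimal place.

305.7 km/h

Taking east as x and north as y: seaplane velocity = (0.000, -220.500) km/h; helicopter velocity = (211.700, 0.000) km/h.
Velocity of seaplane relative to helicopter = (0.000, -220.500) − (211.700, 0.000) = (-211.700, -220.500) km/h.
Magnitude = |(-211.700, -220.500)| = 305.675 km/h.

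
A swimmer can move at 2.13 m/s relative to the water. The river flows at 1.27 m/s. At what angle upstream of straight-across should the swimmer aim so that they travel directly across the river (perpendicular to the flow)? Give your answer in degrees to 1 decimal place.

36.6°

To cancel the current, the upstream component of the swimmer's velocity must equal the flow: 2.13 sin θ = 1.27.
sin θ = 1.27 / 2.13 = 0.5962.
θ = arcsin(0.5962) = 36.601°.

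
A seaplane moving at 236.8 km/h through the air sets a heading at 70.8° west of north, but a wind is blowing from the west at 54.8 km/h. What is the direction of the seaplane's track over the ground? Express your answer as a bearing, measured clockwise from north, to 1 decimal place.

Taking east as x and north as y: velocity relative to the air = (-223.628, 77.876) km/h; the air relative to ground = (54.800, 0.000) km/h.
Velocity relative to ground = (-223.628, 77.876) + (54.800, 0.000) = (-168.828, 77.876) km/h.
Bearing = atan2(-168.83, 77.88) = 294.76° clockwise from north.

294.8°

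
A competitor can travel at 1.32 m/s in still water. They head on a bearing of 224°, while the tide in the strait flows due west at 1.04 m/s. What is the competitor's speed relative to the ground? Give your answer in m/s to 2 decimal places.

Taking east as x and north as y: velocity relative to the water = (-0.917, -0.950) m/s; the water relative to ground = (-1.040, 0.000) m/s.
Velocity relative to ground = (-0.917, -0.950) + (-1.040, 0.000) = (-1.957, -0.950) m/s.
Speed = |(-1.957, -0.950)| = 2.175 m/s.

2.18 m/s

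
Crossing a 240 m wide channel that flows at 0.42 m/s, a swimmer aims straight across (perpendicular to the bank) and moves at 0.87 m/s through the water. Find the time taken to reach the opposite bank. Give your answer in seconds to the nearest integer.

The component of the swimmer's velocity perpendicular to the bank is 0.87 m/s.
Only the cross-stream component determines the crossing time; the current contributes nothing perpendicular to the bank.
Time = 240 / 0.870 = 275.862 s.

276 s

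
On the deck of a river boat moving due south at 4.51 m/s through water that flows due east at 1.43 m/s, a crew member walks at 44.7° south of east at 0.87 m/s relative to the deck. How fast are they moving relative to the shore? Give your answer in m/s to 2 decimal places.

5.52 m/s

In east/north components (m/s): crew member relative to river boat = (0.618, -0.612); river boat relative to water = (0.000, -4.510); water relative to ground = (1.430, 0.000).
Sum = (2.048, -5.122) m/s.
Speed = |(2.048, -5.122)| = 5.516 m/s.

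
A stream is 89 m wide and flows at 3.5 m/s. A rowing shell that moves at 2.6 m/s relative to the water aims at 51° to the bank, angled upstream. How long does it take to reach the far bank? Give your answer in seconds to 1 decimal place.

The component of the rowing shell's velocity perpendicular to the bank is 2.6 × sin 51° = 2.021 m/s.
Only the cross-stream component determines the crossing time; the current contributes nothing perpendicular to the bank.
Time = 89 / 2.021 = 44.047 s.

44.0 s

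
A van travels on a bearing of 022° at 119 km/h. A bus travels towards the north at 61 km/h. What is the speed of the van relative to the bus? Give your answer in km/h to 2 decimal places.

66.49 km/h

Taking east as x and north as y: van velocity = (44.578, 110.335) km/h; bus velocity = (0.000, 61.000) km/h.
Velocity of van relative to bus = (44.578, 110.335) − (0.000, 61.000) = (44.578, 49.335) km/h.
Magnitude = |(44.578, 49.335)| = 66.492 km/h.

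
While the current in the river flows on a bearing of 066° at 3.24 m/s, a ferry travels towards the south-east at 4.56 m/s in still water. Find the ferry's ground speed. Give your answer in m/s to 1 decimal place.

Taking east as x and north as y: velocity relative to the water = (3.224, -3.224) m/s; the water relative to ground = (2.960, 1.318) m/s.
Velocity relative to ground = (3.224, -3.224) + (2.960, 1.318) = (6.184, -1.907) m/s.
Speed = |(6.184, -1.907)| = 6.472 m/s.

6.5 m/s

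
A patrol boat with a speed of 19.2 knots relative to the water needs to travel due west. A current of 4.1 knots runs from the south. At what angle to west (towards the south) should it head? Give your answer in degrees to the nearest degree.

The current pushes perpendicular to the desired track; the heading must have a component into the current equal to 4.1 knots: 19.2 sin θ = 4.1.
sin θ = 0.2135, so θ = 12.330°.

12°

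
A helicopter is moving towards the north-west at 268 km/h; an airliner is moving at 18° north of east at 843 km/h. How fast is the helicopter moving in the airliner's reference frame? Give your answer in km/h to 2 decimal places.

993.78 km/h

Taking east as x and north as y: helicopter velocity = (-189.505, 189.505) km/h; airliner velocity = (801.741, 260.501) km/h.
Velocity of helicopter relative to airliner = (-189.505, 189.505) − (801.741, 260.501) = (-991.245, -70.997) km/h.
Magnitude = |(-991.245, -70.997)| = 993.785 km/h.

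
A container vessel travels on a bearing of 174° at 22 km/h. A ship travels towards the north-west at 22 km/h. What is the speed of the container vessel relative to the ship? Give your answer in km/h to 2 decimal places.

41.48 km/h

Taking east as x and north as y: container vessel velocity = (2.300, -21.879) km/h; ship velocity = (-15.556, 15.556) km/h.
Velocity of container vessel relative to ship = (2.300, -21.879) − (-15.556, 15.556) = (17.856, -37.436) km/h.
Magnitude = |(17.856, -37.436)| = 41.476 km/h.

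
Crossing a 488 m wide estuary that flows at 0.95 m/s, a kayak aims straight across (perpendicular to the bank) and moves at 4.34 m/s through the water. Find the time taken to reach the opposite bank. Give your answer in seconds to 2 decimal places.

The component of the kayak's velocity perpendicular to the bank is 4.34 m/s.
The flow acts along the bank and has no component across it.
Time = 488 / 4.340 = 112.442 s.

112.44 s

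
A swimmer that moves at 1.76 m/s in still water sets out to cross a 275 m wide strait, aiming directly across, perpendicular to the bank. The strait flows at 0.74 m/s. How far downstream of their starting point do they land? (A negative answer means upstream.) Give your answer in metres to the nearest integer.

Perpendicular speed = 1.760 m/s; crossing time = 275 / 1.760 = 156.250 s.
Net downstream speed = 0.740 m/s.
Drift = 0.740 × 156.250 = 115.625 m (downstream).

116 m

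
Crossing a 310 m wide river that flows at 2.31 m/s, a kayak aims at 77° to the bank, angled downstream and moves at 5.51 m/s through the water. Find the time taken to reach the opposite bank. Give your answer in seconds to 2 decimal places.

57.74 s

The component of the kayak's velocity perpendicular to the bank is 5.51 × sin 77° = 5.369 m/s.
Only the cross-stream component determines the crossing time; the current contributes nothing perpendicular to the bank.
Time = 310 / 5.369 = 57.741 s.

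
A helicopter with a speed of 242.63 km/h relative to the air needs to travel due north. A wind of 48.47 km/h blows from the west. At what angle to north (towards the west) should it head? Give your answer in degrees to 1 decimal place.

11.5°

The wind pushes perpendicular to the desired track; the heading must have a component into the wind equal to 48.47 km/h: 242.63 sin θ = 48.47.
sin θ = 0.1998, so θ = 11.523°.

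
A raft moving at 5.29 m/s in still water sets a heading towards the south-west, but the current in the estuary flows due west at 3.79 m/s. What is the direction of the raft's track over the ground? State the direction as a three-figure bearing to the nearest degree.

244°

Taking east as x and north as y: velocity relative to the water = (-3.741, -3.741) m/s; the water relative to ground = (-3.790, 0.000) m/s.
Velocity relative to ground = (-3.741, -3.741) + (-3.790, 0.000) = (-7.531, -3.741) m/s.
Bearing = atan2(-7.53, -3.74) = 243.59° clockwise from north.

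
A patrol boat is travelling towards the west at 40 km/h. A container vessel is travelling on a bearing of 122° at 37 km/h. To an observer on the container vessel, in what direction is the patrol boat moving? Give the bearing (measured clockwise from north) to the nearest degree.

285°

Taking east as x and north as y: patrol boat velocity = (-40.000, 0.000) km/h; container vessel velocity = (31.378, -19.607) km/h.
Velocity of patrol boat relative to container vessel = (-40.000, 0.000) − (31.378, -19.607) = (-71.378, 19.607) km/h.
Bearing = atan2(-71.38, 19.61) = 285.36° clockwise from north.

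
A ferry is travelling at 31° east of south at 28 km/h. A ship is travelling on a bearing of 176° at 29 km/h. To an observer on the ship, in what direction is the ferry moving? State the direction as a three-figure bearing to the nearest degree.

Taking east as x and north as y: ferry velocity = (14.421, -24.001) km/h; ship velocity = (2.023, -28.929) km/h.
Velocity of ferry relative to ship = (14.421, -24.001) − (2.023, -28.929) = (12.398, 4.929) km/h.
Bearing = atan2(12.40, 4.93) = 68.32° clockwise from north.

068°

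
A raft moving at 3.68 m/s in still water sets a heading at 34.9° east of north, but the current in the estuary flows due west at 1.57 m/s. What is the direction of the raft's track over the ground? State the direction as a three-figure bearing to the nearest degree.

Taking east as x and north as y: velocity relative to the water = (2.105, 3.018) m/s; the water relative to ground = (-1.570, 0.000) m/s.
Velocity relative to ground = (2.105, 3.018) + (-1.570, 0.000) = (0.535, 3.018) m/s.
Bearing = atan2(0.54, 3.02) = 10.06° clockwise from north.

010°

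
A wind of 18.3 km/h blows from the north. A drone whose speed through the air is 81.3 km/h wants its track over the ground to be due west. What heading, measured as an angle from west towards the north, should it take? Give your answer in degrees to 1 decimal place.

The wind pushes perpendicular to the desired track; the heading must have a component into the wind equal to 18.3 km/h: 81.3 sin θ = 18.3.
sin θ = 0.2251, so θ = 13.008°.

13.0°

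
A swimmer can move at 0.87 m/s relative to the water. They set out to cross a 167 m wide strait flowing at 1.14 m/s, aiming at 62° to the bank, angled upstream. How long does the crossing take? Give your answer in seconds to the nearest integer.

The component of the swimmer's velocity perpendicular to the bank is 0.87 × sin 62° = 0.768 m/s.
The flow acts along the bank and has no component across it.
Time = 167 / 0.768 = 217.401 s.

217 s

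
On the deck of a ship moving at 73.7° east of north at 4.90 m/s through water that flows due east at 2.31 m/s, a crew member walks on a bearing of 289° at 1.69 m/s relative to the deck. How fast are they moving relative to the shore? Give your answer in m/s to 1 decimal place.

In east/north components (m/s): crew member relative to ship = (-1.598, 0.550); ship relative to water = (4.703, 1.375); water relative to ground = (2.310, 0.000).
Sum = (5.415, 1.925) m/s.
Speed = |(5.415, 1.925)| = 5.747 m/s.

5.7 m/s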